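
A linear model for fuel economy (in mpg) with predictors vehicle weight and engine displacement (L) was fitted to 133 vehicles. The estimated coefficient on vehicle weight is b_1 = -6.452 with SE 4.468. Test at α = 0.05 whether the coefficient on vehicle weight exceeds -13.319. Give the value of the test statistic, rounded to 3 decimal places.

t = 1.537

H₀: β₁ = -13.319 vs H₁: β₁ > -13.319.
t = (b_1 − β₁⁰)/SE = (-6.452 − (-13.319)) / 4.468 = 1.537.
df = n − k − 1 = 133 − 2 − 1 = 130.
One-sided p ≈ 0.0634, which is ≥ 0.05, so fail to reject H₀.
The data do not give significant evidence that the true slope on vehicle weight exceeds -13.319 mpg per unit, holding the other predictors fixed.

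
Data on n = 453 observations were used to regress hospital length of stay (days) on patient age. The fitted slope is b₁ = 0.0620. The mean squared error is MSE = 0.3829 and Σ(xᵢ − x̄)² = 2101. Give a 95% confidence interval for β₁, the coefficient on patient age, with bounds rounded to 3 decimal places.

SE(b₁) = √(MSE/Sₓₓ) = √(0.3829/2101) = 0.0134999.
df = n − 2 = 451.
t* = t_{0.025, 451} = 1.965238.
Margin = t* × SE = 1.965238 × 0.0134999 = 0.02653.
CI: 0.0620 ± 0.02653 → (0.035, 0.089).
With 95% confidence, each one-unit increase in patient age is associated with a change of between 0.035 and 0.089 days in hospital length of stay.

(0.035, 0.089)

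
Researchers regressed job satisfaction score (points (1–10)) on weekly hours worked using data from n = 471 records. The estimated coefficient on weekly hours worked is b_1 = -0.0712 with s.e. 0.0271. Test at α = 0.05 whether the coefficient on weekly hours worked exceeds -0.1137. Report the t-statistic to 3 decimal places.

H₀: β₁ = -0.1137 vs H₁: β₁ > -0.1137.
t = (b_1 − β₁⁰)/SE = (-0.0712 − (-0.1137)) / 0.0271 = 1.568.
df = n − 2 = 471 − 2 = 469.
One-sided p ≈ 0.0587, which is ≥ 0.05, so fail to reject H₀.
The data do not give significant evidence that the true slope on weekly hours worked exceeds -0.1137 points (1–10) per unit.

t = 1.568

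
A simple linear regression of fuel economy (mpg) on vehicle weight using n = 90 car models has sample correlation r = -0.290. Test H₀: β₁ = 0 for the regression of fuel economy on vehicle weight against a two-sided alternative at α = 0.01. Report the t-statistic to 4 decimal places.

t = r·√(n − 2)/√(1 − r²) = -0.290·√88/√0.9159 = -2.8426.
df = n − 2 = 88.
Two-sided p ≈ 0.0056, which is < 0.01, so reject H₀.
There is evidence of a linear association between vehicle weight and fuel economy.

t = -2.8426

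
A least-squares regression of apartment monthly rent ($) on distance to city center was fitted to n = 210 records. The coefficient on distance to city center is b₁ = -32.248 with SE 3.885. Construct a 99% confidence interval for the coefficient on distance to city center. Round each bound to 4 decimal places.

(-42.3477, -22.1483)

df = n − 2 = 210 − 2 = 208.
t* = t_{0.005, 208} = 2.599672.
Margin = t* × SE = 2.599672 × 3.885 = 10.099726.
CI: -32.248 ± 10.099726 → (-42.3477, -22.1483).
With 99% confidence, each one-unit increase in distance to city center is associated with a change of between -42.3477 and -22.1483 $ in apartment monthly rent.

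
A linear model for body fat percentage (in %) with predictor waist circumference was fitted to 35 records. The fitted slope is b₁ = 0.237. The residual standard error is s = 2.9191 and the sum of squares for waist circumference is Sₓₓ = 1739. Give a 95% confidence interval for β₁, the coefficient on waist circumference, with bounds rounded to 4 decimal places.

(0.0946, 0.3794)

SE(b₁) = s/√Sₓₓ = 2.9191/√1739 = 0.0700002.
df = n − 2 = 33.
t* = t_{0.025, 33} = 2.034515.
Margin = t* × SE = 2.034515 × 0.0700002 = 0.142416.
CI: 0.237 ± 0.142416 → (0.0946, 0.3794).
With 95% confidence, each one-unit increase in waist circumference is associated with a change of between 0.0946 and 0.3794 % in body fat percentage.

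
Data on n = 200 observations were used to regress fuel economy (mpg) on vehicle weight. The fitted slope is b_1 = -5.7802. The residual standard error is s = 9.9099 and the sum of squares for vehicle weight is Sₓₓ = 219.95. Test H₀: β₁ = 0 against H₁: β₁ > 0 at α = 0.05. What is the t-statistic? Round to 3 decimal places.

SE(b_1) = s/√Sₓₓ = 9.9099/√219.95 = 0.668201.
t = -5.7802 / 0.668201 = -8.650.
df = n − 2 = 198.
One-sided p ≈ 1.0000, which is ≥ 0.05, so fail to reject H₀.
The data do not give significant evidence that the true slope on vehicle weight is positive.

t = -8.650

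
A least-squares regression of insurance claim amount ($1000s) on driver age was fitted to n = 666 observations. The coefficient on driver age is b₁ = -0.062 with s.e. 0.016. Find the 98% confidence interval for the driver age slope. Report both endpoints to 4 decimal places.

df = n − 2 = 666 − 2 = 664.
t* = t_{0.01, 664} = 2.331977.
Margin = t* × SE = 2.331977 × 0.016 = 0.037312.
CI: -0.062 ± 0.037312 → (-0.0993, -0.0247).
With 98% confidence, each one-unit increase in driver age is associated with a change of between -0.0993 and -0.0247 $1000s in insurance claim amount.

(-0.0993, -0.0247)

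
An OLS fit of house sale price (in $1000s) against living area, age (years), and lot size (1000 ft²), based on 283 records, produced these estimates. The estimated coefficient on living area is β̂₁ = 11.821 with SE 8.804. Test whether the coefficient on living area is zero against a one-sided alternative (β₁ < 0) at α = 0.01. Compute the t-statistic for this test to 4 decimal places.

H₀: β₁ = 0 vs H₁: β₁ < 0.
t = (β̂₁ − β₁⁰)/SE = 11.821 / 8.804 = 1.3427.
df = n − k − 1 = 283 − 3 − 1 = 279.
One-sided p ≈ 0.9098, which is ≥ 0.01, so fail to reject H₀.
The data do not give significant evidence that the true slope on living area is negative, holding the other predictors fixed.

t = 1.3427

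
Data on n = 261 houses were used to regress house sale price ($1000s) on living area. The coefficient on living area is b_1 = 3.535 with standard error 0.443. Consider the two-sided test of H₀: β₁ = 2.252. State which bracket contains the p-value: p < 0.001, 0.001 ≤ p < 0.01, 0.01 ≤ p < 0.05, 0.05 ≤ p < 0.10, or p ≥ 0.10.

0.001 ≤ p < 0.01

t = (3.535 − 2.252) / 0.443 = 2.896.
df = n − 2 = 261 − 2 = 259.
Two-sided p = 2·P(T_{259} > |t|) ≈ 0.0041.
So 0.001 ≤ p < 0.01.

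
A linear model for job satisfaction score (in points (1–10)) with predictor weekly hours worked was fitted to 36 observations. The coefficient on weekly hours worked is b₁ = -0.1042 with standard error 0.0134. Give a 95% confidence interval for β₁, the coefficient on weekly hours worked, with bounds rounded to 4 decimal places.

(-0.1314, -0.0770)

df = n − 2 = 36 − 2 = 34.
t* = t_{0.025, 34} = 2.032245.
Margin = t* × SE = 2.032245 × 0.0134 = 0.027232.
CI: -0.1042 ± 0.027232 → (-0.1314, -0.0770).
With 95% confidence, each one-unit increase in weekly hours worked is associated with a change of between -0.1314 and -0.0770 points (1–10) in job satisfaction score.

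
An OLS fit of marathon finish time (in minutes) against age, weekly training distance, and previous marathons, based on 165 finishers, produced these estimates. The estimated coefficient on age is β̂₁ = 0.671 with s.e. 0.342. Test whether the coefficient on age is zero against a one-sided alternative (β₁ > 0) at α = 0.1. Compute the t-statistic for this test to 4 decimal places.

t = 1.9620

H₀: β₁ = 0 vs H₁: β₁ > 0.
t = (β̂₁ − β₁⁰)/SE = 0.671 / 0.342 = 1.9620.
df = n − k − 1 = 165 − 3 − 1 = 161.
One-sided p ≈ 0.0257, which is < 0.1, so reject H₀.
There is evidence that the true slope on age is positive, holding the other predictors fixed.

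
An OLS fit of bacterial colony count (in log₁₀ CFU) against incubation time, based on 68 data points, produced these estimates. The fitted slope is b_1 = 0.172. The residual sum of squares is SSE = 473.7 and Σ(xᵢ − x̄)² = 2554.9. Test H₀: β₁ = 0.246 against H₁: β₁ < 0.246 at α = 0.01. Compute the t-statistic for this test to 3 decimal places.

t = -1.396

MSE = SSE/(n − 2) = 473.7/66 = 7.17727.
SE(b_1) = √(MSE/Sₓₓ) = √(7.17727/2554.9) = 0.0530021.
t = (0.172 − 0.246) / 0.0530021 = -1.396.
df = n − 2 = 66.
One-sided p ≈ 0.0837, which is ≥ 0.01, so fail to reject H₀.
The data do not give significant evidence that the true slope on incubation time is below 0.246 log₁₀ CFU per unit.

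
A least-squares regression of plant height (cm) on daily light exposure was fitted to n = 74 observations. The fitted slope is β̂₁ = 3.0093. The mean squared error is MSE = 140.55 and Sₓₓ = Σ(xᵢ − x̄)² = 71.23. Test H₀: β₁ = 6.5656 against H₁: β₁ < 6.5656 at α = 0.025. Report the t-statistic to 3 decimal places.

SE(β̂₁) = √(MSE/Sₓₓ) = √(140.55/71.23) = 1.4047.
t = (3.0093 − 6.5656) / 1.4047 = -2.532.
df = n − 2 = 72.
One-sided p ≈ 0.0068, which is < 0.025, so reject H₀.
There is evidence that the true slope on daily light exposure is below 6.5656 cm per unit.

t = -2.532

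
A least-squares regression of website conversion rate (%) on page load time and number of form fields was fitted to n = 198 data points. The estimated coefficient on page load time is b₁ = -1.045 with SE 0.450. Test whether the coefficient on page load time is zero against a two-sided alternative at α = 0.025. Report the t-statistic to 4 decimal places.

t = -2.3222

H₀: β₁ = 0 vs H₁: β₁ ≠ 0.
t = (b₁ − β₁⁰)/SE = -1.045 / 0.450 = -2.3222.
df = n − k − 1 = 198 − 2 − 1 = 195.
Two-sided p ≈ 0.0213, which is < 0.025, so reject H₀.
There is evidence that page load time is associated with website conversion rate, holding the other predictors fixed.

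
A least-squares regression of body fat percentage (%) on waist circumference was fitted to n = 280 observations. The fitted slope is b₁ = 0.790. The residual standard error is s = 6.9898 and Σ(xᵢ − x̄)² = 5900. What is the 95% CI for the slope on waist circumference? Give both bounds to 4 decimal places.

SE(b₁) = s/√Sₓₓ = 6.9898/√5900 = 0.0909994.
df = n − 2 = 278.
t* = t_{0.025, 278} = 1.968534.
Margin = t* × SE = 1.968534 × 0.0909994 = 0.179135.
CI: 0.790 ± 0.179135 → (0.6109, 0.9691).
With 95% confidence, each one-unit increase in waist circumference is associated with a change of between 0.6109 and 0.9691 % in body fat percentage.

(0.6109, 0.9691)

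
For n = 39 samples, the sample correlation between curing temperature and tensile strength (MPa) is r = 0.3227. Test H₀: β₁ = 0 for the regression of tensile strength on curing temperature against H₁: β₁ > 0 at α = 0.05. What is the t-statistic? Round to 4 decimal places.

t = r·√(n − 2)/√(1 − r²) = 0.3227·√37/√0.895865 = 2.0739.
df = n − 2 = 37.
One-sided p ≈ 0.0226, which is < 0.05, so reject H₀.
There is evidence of a linear association between curing temperature and tensile strength.

t = 2.0739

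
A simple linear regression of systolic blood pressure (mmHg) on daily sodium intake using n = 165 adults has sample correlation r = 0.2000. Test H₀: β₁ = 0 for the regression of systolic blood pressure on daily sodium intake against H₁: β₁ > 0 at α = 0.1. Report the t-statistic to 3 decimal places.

t = 2.606

t = r·√(n − 2)/√(1 − r²) = 0.2000·√163/√0.96 = 2.606.
df = n − 2 = 163.
One-sided p ≈ 0.0050, which is < 0.1, so reject H₀.
There is evidence of a linear association between daily sodium intake and systolic blood pressure.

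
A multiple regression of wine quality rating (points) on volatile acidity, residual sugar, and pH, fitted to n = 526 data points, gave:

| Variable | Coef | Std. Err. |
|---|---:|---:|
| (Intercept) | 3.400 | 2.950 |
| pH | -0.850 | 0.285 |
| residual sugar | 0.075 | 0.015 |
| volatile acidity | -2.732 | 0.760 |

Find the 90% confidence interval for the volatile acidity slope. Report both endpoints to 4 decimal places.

(-3.9843, -1.4797)

Read off: b = -2.732, SE = 0.760 for volatile acidity.
df = n − k − 1 = 526 − 3 − 1 = 522.
t* = t_{0.05, 522} = 1.647778.
Margin = t* × SE = 1.647778 × 0.760 = 1.252311.
CI: -2.732 ± 1.252311 → (-3.9843, -1.4797).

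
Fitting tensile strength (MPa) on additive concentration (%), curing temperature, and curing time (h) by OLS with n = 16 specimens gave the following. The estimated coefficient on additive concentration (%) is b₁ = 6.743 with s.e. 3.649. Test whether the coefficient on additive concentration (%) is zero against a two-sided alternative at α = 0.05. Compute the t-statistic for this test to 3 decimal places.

H₀: β₁ = 0 vs H₁: β₁ ≠ 0.
t = (b₁ − β₁⁰)/SE = 6.743 / 3.649 = 1.848.
df = n − k − 1 = 16 − 3 − 1 = 12.
Two-sided p ≈ 0.0894, which is ≥ 0.05, so fail to reject H₀.
The data do not give significant evidence of an association between additive concentration (%) and tensile strength, after adjusting for the other predictors.

t = 1.848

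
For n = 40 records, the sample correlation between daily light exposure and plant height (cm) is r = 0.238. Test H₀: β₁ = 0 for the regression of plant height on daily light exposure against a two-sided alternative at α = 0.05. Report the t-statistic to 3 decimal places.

t = r·√(n − 2)/√(1 − r²) = 0.238·√38/√0.943356 = 1.511.
df = n − 2 = 38.
Two-sided p ≈ 0.1392, which is ≥ 0.05, so fail to reject H₀.
The data do not give significant evidence of a linear association between daily light exposure and plant height.

t = 1.511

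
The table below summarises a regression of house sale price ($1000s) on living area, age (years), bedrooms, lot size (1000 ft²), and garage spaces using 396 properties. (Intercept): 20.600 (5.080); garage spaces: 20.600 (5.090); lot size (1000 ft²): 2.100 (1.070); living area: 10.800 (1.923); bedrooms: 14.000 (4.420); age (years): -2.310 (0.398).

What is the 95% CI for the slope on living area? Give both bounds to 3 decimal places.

Read off: b = 10.800, SE = 1.923 for living area.
df = n − k − 1 = 396 − 5 − 1 = 390.
t* = t_{0.025, 390} = 1.966065.
Margin = t* × SE = 1.966065 × 1.923 = 3.78074.
CI: 10.800 ± 3.78074 → (7.019, 14.581).

(7.019, 14.581)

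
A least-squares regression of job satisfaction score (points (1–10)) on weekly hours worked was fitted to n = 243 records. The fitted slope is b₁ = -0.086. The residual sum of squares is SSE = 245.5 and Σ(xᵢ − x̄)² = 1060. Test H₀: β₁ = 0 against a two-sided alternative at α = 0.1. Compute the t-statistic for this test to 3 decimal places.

t = -2.774

MSE = SSE/(n − 2) = 245.5/241 = 1.01867.
SE(b₁) = √(MSE/Sₓₓ) = √(1.01867/1060) = 0.0310002.
t = -0.086 / 0.0310002 = -2.774.
df = n − 2 = 241.
Two-sided p ≈ 0.0060, which is < 0.1, so reject H₀.
There is evidence that weekly hours worked is associated with job satisfaction score.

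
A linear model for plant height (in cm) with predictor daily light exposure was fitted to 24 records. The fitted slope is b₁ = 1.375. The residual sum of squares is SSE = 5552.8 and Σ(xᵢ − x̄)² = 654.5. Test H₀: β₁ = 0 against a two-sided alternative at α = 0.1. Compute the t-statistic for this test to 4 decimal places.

MSE = SSE/(n − 2) = 5552.8/22 = 252.4.
SE(b₁) = √(MSE/Sₓₓ) = √(252.4/654.5) = 0.620997.
t = 1.375 / 0.620997 = 2.2142.
df = n − 2 = 22.
Two-sided p ≈ 0.0375, which is < 0.1, so reject H₀.
There is evidence that daily light exposure is associated with plant height.

t = 2.2142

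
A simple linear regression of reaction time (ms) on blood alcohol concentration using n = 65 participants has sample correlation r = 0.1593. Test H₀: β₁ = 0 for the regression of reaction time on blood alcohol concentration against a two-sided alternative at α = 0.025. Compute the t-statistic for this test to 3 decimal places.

t = 1.281

t = r·√(n − 2)/√(1 − r²) = 0.1593·√63/√0.974624 = 1.281.
df = n − 2 = 63.
Two-sided p ≈ 0.2050, which is ≥ 0.025, so fail to reject H₀.
The data do not give significant evidence of a linear association between blood alcohol concentration and reaction time.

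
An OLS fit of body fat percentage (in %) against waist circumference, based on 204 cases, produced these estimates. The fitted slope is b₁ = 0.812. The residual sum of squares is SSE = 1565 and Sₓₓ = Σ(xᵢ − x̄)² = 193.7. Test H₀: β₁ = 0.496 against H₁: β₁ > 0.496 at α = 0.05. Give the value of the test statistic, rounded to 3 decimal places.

MSE = SSE/(n − 2) = 1565/202 = 7.74752.
SE(b₁) = √(MSE/Sₓₓ) = √(7.74752/193.7) = 0.199994.
t = (0.812 − 0.496) / 0.199994 = 1.580.
df = n − 2 = 202.
One-sided p ≈ 0.0578, which is ≥ 0.05, so fail to reject H₀.
The data do not give significant evidence that the true slope on waist circumference exceeds 0.496 % per unit.

t = 1.580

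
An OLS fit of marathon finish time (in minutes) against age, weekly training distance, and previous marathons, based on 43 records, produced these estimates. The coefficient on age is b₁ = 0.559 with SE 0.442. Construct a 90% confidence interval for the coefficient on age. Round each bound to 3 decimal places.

(-0.186, 1.304)

df = n − k − 1 = 43 − 3 − 1 = 39.
t* = t_{0.05, 39} = 1.684875.
Margin = t* × SE = 1.684875 × 0.442 = 0.74471.
CI: 0.559 ± 0.74471 → (-0.186, 1.304).
With 90% confidence, each one-unit increase in age is associated with a change of between -0.186 and 1.304 minutes in marathon finish time, holding the other predictors fixed.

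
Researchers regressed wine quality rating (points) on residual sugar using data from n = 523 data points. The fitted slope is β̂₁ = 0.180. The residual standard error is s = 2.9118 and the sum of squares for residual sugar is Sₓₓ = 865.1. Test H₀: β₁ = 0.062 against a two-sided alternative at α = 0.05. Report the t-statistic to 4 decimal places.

t = 1.1919

SE(β̂₁) = s/√Sₓₓ = 2.9118/√865.1 = 0.0989984.
t = (0.180 − 0.062) / 0.0989984 = 1.1919.
df = n − 2 = 521.
Two-sided p ≈ 0.2338, which is ≥ 0.05, so fail to reject H₀.
The data are consistent with a true slope of 0.062 points per unit of residual sugar.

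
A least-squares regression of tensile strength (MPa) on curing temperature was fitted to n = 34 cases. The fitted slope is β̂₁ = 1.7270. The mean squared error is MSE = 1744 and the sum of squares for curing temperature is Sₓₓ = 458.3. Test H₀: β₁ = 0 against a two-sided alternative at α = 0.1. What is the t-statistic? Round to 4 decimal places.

t = 0.8853

SE(β̂₁) = √(MSE/Sₓₓ) = √(1744/458.3) = 1.95074.
t = 1.7270 / 1.95074 = 0.8853.
df = n − 2 = 32.
Two-sided p ≈ 0.3826, which is ≥ 0.1, so fail to reject H₀.
The data do not give significant evidence of an association between curing temperature and tensile strength.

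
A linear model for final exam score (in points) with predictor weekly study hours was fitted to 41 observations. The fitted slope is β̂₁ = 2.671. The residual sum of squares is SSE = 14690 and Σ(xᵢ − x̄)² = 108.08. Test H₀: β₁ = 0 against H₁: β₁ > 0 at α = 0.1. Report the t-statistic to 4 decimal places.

MSE = SSE/(n − 2) = 14690/39 = 376.667.
SE(β̂₁) = √(MSE/Sₓₓ) = √(376.667/108.08) = 1.86683.
t = 2.671 / 1.86683 = 1.4308.
df = n − 2 = 39.
One-sided p ≈ 0.0802, which is < 0.1, so reject H₀.
There is evidence that the true slope on weekly study hours is positive.

t = 1.4308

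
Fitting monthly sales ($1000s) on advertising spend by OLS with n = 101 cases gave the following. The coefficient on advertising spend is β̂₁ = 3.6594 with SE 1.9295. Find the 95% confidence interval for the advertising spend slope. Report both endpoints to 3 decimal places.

(-0.169, 7.488)

df = n − 2 = 101 − 2 = 99.
t* = t_{0.025, 99} = 1.984217.
Margin = t* × SE = 1.984217 × 1.9295 = 3.82855.
CI: 3.6594 ± 3.82855 → (-0.169, 7.488).
With 95% confidence, each one-unit increase in advertising spend is associated with a change of between -0.169 and 7.488 $1000s in monthly sales.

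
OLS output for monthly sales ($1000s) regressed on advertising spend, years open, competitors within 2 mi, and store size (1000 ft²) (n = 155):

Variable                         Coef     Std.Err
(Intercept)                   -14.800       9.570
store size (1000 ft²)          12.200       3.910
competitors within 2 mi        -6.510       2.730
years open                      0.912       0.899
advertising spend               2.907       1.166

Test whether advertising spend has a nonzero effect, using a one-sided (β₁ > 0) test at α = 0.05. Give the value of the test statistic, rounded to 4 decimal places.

t = 2.4931

Read off: b = 2.907, SE = 1.166 for advertising spend.
H₀: β₁ = 0 vs H₁: β₁ > 0.
t = 2.907 / 1.166 = 2.4931.
df = n − k − 1 = 155 − 4 − 1 = 150.
One-sided p ≈ 0.0069, which is < 0.05, so reject H₀.
There is evidence that the true slope on advertising spend is positive, holding the other predictors fixed.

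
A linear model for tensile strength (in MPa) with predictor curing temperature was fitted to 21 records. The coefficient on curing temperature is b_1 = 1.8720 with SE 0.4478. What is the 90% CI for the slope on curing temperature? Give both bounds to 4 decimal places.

df = n − 2 = 21 − 2 = 19.
t* = t_{0.05, 19} = 1.729133.
Margin = t* × SE = 1.729133 × 0.4478 = 0.774306.
CI: 1.8720 ± 0.774306 → (1.0977, 2.6463).
With 90% confidence, each one-unit increase in curing temperature is associated with a change of between 1.0977 and 2.6463 MPa in tensile strength.

(1.0977, 2.6463)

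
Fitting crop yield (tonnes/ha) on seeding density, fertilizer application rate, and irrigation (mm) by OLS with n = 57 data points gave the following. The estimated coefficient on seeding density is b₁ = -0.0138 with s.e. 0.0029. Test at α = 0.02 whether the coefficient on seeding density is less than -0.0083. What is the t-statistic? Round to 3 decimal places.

H₀: β₁ = -0.0083 vs H₁: β₁ < -0.0083.
t = (b₁ − β₁⁰)/SE = (-0.0138 − (-0.0083)) / 0.0029 = -1.897.
df = n − k − 1 = 57 − 3 − 1 = 53.
One-sided p ≈ 0.0317, which is ≥ 0.02, so fail to reject H₀.
The data do not give significant evidence that the true slope on seeding density is below -0.0083 tonnes/ha per unit, holding the other predictors fixed.

t = -1.897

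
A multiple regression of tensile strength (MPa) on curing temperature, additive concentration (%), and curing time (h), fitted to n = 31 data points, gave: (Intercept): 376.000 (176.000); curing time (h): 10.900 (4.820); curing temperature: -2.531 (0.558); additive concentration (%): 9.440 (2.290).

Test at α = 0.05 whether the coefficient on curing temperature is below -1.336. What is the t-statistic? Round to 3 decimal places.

Read off: b = -2.531, SE = 0.558 for curing temperature.
H₀: β₁ = -1.336 vs H₁: β₁ < -1.336.
t = (-2.531 − (-1.336)) / 0.558 = -2.142.
df = n − k − 1 = 31 − 3 − 1 = 27.
One-sided p ≈ 0.0207, which is < 0.05, so reject H₀.
There is evidence that the true slope on curing temperature is below -1.336 MPa per unit, holding the other predictors fixed.

t = -2.142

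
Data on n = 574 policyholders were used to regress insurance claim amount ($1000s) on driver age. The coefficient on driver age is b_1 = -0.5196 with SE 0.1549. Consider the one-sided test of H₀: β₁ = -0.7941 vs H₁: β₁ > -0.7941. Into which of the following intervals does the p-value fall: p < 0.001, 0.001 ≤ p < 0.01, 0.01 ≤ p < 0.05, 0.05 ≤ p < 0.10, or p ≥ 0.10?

t = (-0.5196 − (-0.7941)) / 0.1549 = 1.772.
df = n − 2 = 574 − 2 = 572.
One-sided p = P(T_{572} > t) ≈ 0.0385.
So 0.01 ≤ p < 0.05.

0.01 ≤ p < 0.05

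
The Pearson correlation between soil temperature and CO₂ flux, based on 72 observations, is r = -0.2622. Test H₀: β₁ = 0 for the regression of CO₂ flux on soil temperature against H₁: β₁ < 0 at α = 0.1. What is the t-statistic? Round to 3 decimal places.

t = -2.273

t = r·√(n − 2)/√(1 − r²) = -0.2622·√70/√0.931251 = -2.273.
df = n − 2 = 70.
One-sided p ≈ 0.0130, which is < 0.1, so reject H₀.
There is evidence of a linear association between soil temperature and CO₂ flux.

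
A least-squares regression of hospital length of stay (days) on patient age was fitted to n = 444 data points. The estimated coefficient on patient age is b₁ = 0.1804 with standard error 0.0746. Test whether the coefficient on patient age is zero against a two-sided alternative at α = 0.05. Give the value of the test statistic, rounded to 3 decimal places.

t = 2.418

H₀: β₁ = 0 vs H₁: β₁ ≠ 0.
t = (b₁ − β₁⁰)/SE = 0.1804 / 0.0746 = 2.418.
df = n − 2 = 444 − 2 = 442.
Two-sided p ≈ 0.0160, which is < 0.05, so reject H₀.
There is evidence that patient age is associated with hospital length of stay.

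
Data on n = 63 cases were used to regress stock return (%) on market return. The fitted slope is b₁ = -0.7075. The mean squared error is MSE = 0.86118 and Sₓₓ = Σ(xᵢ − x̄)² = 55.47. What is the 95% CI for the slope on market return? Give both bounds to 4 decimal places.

SE(b₁) = √(MSE/Sₓₓ) = √(0.86118/55.47) = 0.1246.
df = n − 2 = 61.
t* = t_{0.025, 61} = 1.999624.
Margin = t* × SE = 1.999624 × 0.1246 = 0.249153.
CI: -0.7075 ± 0.249153 → (-0.9567, -0.4583).
With 95% confidence, each one-unit increase in market return is associated with a change of between -0.9567 and -0.4583 % in stock return.

(-0.9567, -0.4583)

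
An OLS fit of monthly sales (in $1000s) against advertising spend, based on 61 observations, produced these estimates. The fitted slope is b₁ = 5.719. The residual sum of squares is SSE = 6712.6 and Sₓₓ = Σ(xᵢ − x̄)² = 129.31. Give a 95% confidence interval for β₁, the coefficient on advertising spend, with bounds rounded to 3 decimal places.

MSE = SSE/(n − 2) = 6712.6/59 = 113.773.
SE(b₁) = √(MSE/Sₓₓ) = √(113.773/129.31) = 0.938001.
df = n − 2 = 59.
t* = t_{0.025, 59} = 2.000995.
Margin = t* × SE = 2.000995 × 0.938001 = 1.87694.
CI: 5.719 ± 1.87694 → (3.842, 7.596).
With 95% confidence, each one-unit increase in advertising spend is associated with a change of between 3.842 and 7.596 $1000s in monthly sales.

(3.842, 7.596)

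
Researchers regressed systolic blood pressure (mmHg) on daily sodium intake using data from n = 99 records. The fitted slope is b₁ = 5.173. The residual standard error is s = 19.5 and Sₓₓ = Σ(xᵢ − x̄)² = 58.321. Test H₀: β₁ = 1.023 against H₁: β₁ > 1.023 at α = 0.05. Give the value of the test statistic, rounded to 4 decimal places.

SE(b₁) = s/√Sₓₓ = 19.5/√58.321 = 2.55342.
t = (5.173 − 1.023) / 2.55342 = 1.6253.
df = n − 2 = 97.
One-sided p ≈ 0.0537, which is ≥ 0.05, so fail to reject H₀.
The data do not give significant evidence that the true slope on daily sodium intake exceeds 1.023 mmHg per unit.

t = 1.6253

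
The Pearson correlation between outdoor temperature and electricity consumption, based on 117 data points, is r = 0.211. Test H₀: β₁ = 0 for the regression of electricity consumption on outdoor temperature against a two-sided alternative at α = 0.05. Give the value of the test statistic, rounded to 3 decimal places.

t = 2.315

t = r·√(n − 2)/√(1 − r²) = 0.211·√115/√0.955479 = 2.315.
df = n − 2 = 115.
Two-sided p ≈ 0.0224, which is < 0.05, so reject H₀.
There is evidence of a linear association between outdoor temperature and electricity consumption.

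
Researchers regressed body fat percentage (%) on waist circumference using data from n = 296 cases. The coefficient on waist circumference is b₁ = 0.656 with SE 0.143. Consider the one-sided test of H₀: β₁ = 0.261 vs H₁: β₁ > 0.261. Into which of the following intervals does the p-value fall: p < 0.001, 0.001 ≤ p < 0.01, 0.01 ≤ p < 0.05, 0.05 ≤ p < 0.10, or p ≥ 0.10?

t = (0.656 − 0.261) / 0.143 = 2.762.
df = n − 2 = 296 − 2 = 294.
One-sided p = P(T_{294} > t) ≈ 0.0031.
So 0.001 ≤ p < 0.01.

0.001 ≤ p < 0.01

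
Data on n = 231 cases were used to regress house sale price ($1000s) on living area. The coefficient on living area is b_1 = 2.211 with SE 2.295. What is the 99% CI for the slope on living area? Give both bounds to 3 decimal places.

(-3.750, 8.172)

df = n − 2 = 231 − 2 = 229.
t* = t_{0.005, 229} = 2.597468.
Margin = t* × SE = 2.597468 × 2.295 = 5.96119.
CI: 2.211 ± 5.96119 → (-3.750, 8.172).
With 99% confidence, each one-unit increase in living area is associated with a change of between -3.750 and 8.172 $1000s in house sale price.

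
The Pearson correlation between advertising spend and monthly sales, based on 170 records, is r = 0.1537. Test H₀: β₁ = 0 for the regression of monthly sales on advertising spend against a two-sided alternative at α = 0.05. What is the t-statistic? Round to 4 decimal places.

t = 2.0161

t = r·√(n − 2)/√(1 − r²) = 0.1537·√168/√0.976376 = 2.0161.
df = n − 2 = 168.
Two-sided p ≈ 0.0454, which is < 0.05, so reject H₀.
There is evidence of a linear association between advertising spend and monthly sales.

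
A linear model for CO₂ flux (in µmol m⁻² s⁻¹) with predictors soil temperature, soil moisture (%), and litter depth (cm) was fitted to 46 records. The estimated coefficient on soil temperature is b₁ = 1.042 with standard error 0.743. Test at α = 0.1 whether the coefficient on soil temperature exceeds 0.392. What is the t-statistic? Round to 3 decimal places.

H₀: β₁ = 0.392 vs H₁: β₁ > 0.392.
t = (b₁ − β₁⁰)/SE = (1.042 − 0.392) / 0.743 = 0.875.
df = n − k − 1 = 46 − 3 − 1 = 42.
One-sided p ≈ 0.1933, which is ≥ 0.1, so fail to reject H₀.
The data do not give significant evidence that the true slope on soil temperature exceeds 0.392 µmol m⁻² s⁻¹ per unit, holding the other predictors fixed.

t = 0.875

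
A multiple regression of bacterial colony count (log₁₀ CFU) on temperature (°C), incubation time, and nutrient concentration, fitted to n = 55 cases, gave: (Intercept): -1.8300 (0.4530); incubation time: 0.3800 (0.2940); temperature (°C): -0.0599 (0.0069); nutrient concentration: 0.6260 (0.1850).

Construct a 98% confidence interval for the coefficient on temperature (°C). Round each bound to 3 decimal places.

(-0.076, -0.043)

Read off: b = -0.0599, SE = 0.0069 for temperature (°C).
df = n − k − 1 = 55 − 3 − 1 = 51.
t* = t_{0.01, 51} = 2.401718.
Margin = t* × SE = 2.401718 × 0.0069 = 0.01657.
CI: -0.0599 ± 0.01657 → (-0.076, -0.043).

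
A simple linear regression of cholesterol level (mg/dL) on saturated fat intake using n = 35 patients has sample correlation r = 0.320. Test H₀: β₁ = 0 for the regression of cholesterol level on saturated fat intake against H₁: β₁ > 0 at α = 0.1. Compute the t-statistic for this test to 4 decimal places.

t = 1.9403

t = r·√(n − 2)/√(1 − r²) = 0.320·√33/√0.8976 = 1.9403.
df = n − 2 = 33.
One-sided p ≈ 0.0305, which is < 0.1, so reject H₀.
There is evidence of a linear association between saturated fat intake and cholesterol level.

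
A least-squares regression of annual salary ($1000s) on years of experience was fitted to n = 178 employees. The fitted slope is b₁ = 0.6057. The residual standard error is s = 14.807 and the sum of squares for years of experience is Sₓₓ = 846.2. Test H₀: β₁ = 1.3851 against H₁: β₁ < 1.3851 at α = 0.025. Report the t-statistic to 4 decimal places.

SE(b₁) = s/√Sₓₓ = 14.807/√846.2 = 0.509015.
t = (0.6057 − 1.3851) / 0.509015 = -1.5312.
df = n − 2 = 176.
One-sided p ≈ 0.0638, which is ≥ 0.025, so fail to reject H₀.
The data do not give significant evidence that the true slope on years of experience is below 1.3851 $1000s per unit.

t = -1.5312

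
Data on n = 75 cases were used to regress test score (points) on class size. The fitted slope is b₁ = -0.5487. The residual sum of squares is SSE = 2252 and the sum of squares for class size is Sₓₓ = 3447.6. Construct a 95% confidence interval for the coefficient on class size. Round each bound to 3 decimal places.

(-0.737, -0.360)

MSE = SSE/(n − 2) = 2252/73 = 30.8493.
SE(b₁) = √(MSE/Sₓₓ) = √(30.8493/3447.6) = 0.0945942.
df = n − 2 = 73.
t* = t_{0.025, 73} = 1.992997.
Margin = t* × SE = 1.992997 × 0.0945942 = 0.18853.
CI: -0.5487 ± 0.18853 → (-0.737, -0.360).
With 95% confidence, each one-unit increase in class size is associated with a change of between -0.737 and -0.360 points in test score.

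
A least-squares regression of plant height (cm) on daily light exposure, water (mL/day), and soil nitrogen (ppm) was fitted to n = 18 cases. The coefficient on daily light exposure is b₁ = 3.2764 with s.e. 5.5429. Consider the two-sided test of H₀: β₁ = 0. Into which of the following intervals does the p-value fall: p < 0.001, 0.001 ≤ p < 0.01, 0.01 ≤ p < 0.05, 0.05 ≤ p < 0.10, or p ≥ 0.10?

t = 3.2764 / 5.5429 = 0.591.
df = n − k − 1 = 18 − 3 − 1 = 14.
Two-sided p = 2·P(T_{14} > |t|) ≈ 0.5639.
So p ≥ 0.10.

p ≥ 0.10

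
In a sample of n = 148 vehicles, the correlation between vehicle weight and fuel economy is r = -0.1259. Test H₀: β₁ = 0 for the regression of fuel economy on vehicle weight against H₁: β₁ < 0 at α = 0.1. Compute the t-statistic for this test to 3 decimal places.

t = r·√(n − 2)/√(1 − r²) = -0.1259·√146/√0.984149 = -1.533.
df = n − 2 = 146.
One-sided p ≈ 0.0637, which is < 0.1, so reject H₀.
There is evidence of a linear association between vehicle weight and fuel economy.

t = -1.533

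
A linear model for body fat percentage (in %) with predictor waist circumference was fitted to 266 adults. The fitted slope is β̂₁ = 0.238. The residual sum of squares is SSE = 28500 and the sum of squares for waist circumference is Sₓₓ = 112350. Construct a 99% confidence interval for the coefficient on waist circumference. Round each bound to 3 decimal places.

(0.158, 0.318)

MSE = SSE/(n − 2) = 28500/264 = 107.955.
SE(β̂₁) = √(MSE/Sₓₓ) = √(107.955/112350) = 0.030998.
df = n − 2 = 264.
t* = t_{0.005, 264} = 2.59458.
Margin = t* × SE = 2.59458 × 0.030998 = 0.08043.
CI: 0.238 ± 0.08043 → (0.158, 0.318).
With 99% confidence, each one-unit increase in waist circumference is associated with a change of between 0.158 and 0.318 % in body fat percentage.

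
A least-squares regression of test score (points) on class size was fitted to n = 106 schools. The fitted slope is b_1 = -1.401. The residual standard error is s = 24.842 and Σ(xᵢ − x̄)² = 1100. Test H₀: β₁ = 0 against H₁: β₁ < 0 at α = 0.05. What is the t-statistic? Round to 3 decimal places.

t = -1.870

SE(b_1) = s/√Sₓₓ = 24.842/√1100 = 0.749014.
t = -1.401 / 0.749014 = -1.870.
df = n − 2 = 104.
One-sided p ≈ 0.0321, which is < 0.05, so reject H₀.
There is evidence that the true slope on class size is negative.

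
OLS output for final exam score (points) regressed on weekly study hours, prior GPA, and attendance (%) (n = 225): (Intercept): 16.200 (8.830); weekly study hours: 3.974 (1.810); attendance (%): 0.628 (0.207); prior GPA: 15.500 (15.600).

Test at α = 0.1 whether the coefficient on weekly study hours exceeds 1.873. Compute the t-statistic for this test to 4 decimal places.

t = 1.1608

Read off: b = 3.974, SE = 1.810 for weekly study hours.
H₀: β₁ = 1.873 vs H₁: β₁ > 1.873.
t = (3.974 − 1.873) / 1.810 = 1.1608.
df = n − k − 1 = 225 − 3 − 1 = 221.
One-sided p ≈ 0.1235, which is ≥ 0.1, so fail to reject H₀.
The data do not give significant evidence that the true slope on weekly study hours exceeds 1.873 points per unit, holding the other predictors fixed.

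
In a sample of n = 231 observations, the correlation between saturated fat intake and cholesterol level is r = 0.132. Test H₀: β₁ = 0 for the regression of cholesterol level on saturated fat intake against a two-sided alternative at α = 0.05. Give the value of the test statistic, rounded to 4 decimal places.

t = r·√(n − 2)/√(1 − r²) = 0.132·√229/√0.982576 = 2.0152.
df = n − 2 = 229.
Two-sided p ≈ 0.0451, which is < 0.05, so reject H₀.
There is evidence of a linear association between saturated fat intake and cholesterol level.

t = 2.0152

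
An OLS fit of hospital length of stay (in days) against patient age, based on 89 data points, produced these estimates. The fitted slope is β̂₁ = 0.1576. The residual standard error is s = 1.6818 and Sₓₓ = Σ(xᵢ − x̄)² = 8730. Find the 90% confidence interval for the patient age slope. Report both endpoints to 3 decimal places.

SE(β̂₁) = s/√Sₓₓ = 1.6818/√8730 = 0.0179998.
df = n − 2 = 87.
t* = t_{0.05, 87} = 1.662557.
Margin = t* × SE = 1.662557 × 0.0179998 = 0.02993.
CI: 0.1576 ± 0.02993 → (0.128, 0.188).
With 90% confidence, each one-unit increase in patient age is associated with a change of between 0.128 and 0.188 days in hospital length of stay.

(0.128, 0.188)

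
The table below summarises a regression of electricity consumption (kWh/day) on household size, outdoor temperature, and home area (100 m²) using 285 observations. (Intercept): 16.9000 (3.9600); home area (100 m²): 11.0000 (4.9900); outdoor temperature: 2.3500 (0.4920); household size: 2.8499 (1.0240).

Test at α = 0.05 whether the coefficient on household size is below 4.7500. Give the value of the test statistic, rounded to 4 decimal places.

t = -1.8556

Read off: b = 2.8499, SE = 1.0240 for household size.
H₀: β₁ = 4.7500 vs H₁: β₁ < 4.7500.
t = (2.8499 − 4.7500) / 1.0240 = -1.8556.
df = n − k − 1 = 285 − 3 − 1 = 281.
One-sided p ≈ 0.0323, which is < 0.05, so reject H₀.
There is evidence that the true slope on household size is below 4.7500 kWh/day per unit, holding the other predictors fixed.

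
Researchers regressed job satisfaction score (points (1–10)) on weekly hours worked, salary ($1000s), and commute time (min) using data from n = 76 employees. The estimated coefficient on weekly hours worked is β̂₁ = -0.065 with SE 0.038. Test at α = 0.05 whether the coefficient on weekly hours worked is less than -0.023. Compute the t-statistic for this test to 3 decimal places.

t = -1.105

H₀: β₁ = -0.023 vs H₁: β₁ < -0.023.
t = (β̂₁ − β₁⁰)/SE = (-0.065 − (-0.023)) / 0.038 = -1.105.
df = n − k − 1 = 76 − 3 − 1 = 72.
One-sided p ≈ 0.1364, which is ≥ 0.05, so fail to reject H₀.
The data do not give significant evidence that the true slope on weekly hours worked is below -0.023 points (1–10) per unit, holding the other predictors fixed.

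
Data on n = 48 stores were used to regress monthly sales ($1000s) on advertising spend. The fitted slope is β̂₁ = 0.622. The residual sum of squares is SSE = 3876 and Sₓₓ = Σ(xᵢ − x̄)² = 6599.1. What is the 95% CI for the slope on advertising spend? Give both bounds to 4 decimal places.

MSE = SSE/(n − 2) = 3876/46 = 84.2609.
SE(β̂₁) = √(MSE/Sₓₓ) = √(84.2609/6599.1) = 0.112998.
df = n − 2 = 46.
t* = t_{0.025, 46} = 2.012896.
Margin = t* × SE = 2.012896 × 0.112998 = 0.227453.
CI: 0.622 ± 0.227453 → (0.3945, 0.8495).
With 95% confidence, each one-unit increase in advertising spend is associated with a change of between 0.3945 and 0.8495 $1000s in monthly sales.

(0.3945, 0.8495)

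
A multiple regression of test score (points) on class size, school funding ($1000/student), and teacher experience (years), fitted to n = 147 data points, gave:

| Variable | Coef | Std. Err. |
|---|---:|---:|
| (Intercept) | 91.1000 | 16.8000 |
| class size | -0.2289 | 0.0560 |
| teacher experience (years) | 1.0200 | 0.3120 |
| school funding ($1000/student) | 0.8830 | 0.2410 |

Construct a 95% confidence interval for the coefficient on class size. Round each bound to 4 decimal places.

(-0.3396, -0.1182)

Read off: b = -0.2289, SE = 0.0560 for class size.
df = n − k − 1 = 147 − 3 − 1 = 143.
t* = t_{0.025, 143} = 1.976692.
Margin = t* × SE = 1.976692 × 0.0560 = 0.110695.
CI: -0.2289 ± 0.110695 → (-0.3396, -0.1182).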